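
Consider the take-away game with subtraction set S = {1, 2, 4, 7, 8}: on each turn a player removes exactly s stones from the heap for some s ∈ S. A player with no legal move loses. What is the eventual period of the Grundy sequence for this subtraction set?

3

G(0) = 0
G(1) = mex{0} = 1
G(2) = mex{1,0} = 2
G(3) = mex{2,1} = 0
G(4) = mex{0,2,0} = 1
G(5) = mex{1,0,1} = 2
G(6) = mex{2,1,2} = 0
G(7) = mex{0,2,0,0} = 1
G(8) = mex{1,0,1,1,0} = 2
G(9) = mex{2,1,2,2,1} = 0
G(10) = mex{0,2,0,0,2} = 1
G(11) = mex{1,0,1,1,0} = 2
G(12) = mex{2,1,2,2,1} = 0
G(13) = mex{0,2,0,0,2} = 1
G(14) = mex{1,0,1,1,0} = 2
G(n+3) = G(n) holds for n = 0,…,7 (a full window of length max(S) = 8), so the sequence is purely periodic with period 3.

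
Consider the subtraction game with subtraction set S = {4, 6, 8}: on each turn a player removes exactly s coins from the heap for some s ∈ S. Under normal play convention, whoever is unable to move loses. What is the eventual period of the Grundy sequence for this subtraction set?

G(0) = 0
G(1) = mex{} = 0
G(2) = mex{} = 0
G(3) = mex{} = 0
G(4) = mex{0} = 1
G(5) = mex{0} = 1
G(6) = mex{0,0} = 1
G(7) = mex{0,0} = 1
G(8) = mex{1,0,0} = 2
G(9) = mex{1,0,0} = 2
G(10) = mex{1,1,0} = 2
G(11) = mex{1,1,0} = 2
G(12) = mex{2,1,1} = 0
G(13) = mex{2,1,1} = 0
G(14) = mex{2,2,1} = 0
G(15) = mex{2,2,1} = 0
G(16) = mex{0,2,2} = 1
G(17) = mex{0,2,2} = 1
G(18) = mex{0,0,2} = 1
G(19) = mex{0,0,2} = 1
G(20) = mex{1,0,0} = 2
G(21) = mex{1,0,0} = 2
G(22) = mex{1,1,0} = 2
G(23) = mex{1,1,0} = 2
G(24) = mex{2,1,1} = 0
G(25) = mex{2,1,1} = 0
G(n+12) = G(n) holds for n = 0,…,7 (a full window of length max(S) = 8), so the sequence is purely periodic with period 12.

12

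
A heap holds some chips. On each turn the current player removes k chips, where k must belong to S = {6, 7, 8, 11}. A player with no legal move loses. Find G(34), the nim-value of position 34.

0

G(0) = 0
G(1) = mex{} = 0
G(2) = mex{} = 0
G(3) = mex{} = 0
G(4) = mex{} = 0
G(5) = mex{} = 0
G(6) = mex{0} = 1
G(7) = mex{0,0} = 1
G(8) = mex{0,0,0} = 1
G(9) = mex{0,0,0} = 1
G(10) = mex{0,0,0} = 1
G(11) = mex{0,0,0,0} = 1
G(12) = mex{1,0,0,0} = 2
G(13) = mex{1,1,0,0} = 2
G(14) = mex{1,1,1,0} = 2
G(15) = mex{1,1,1,0} = 2
G(16) = mex{1,1,1,0} = 2
G(17) = mex{1,1,1,1} = 0
G(18) = mex{2,1,1,1} = 0
G(19) = mex{2,2,1,1} = 0
G(20) = mex{2,2,2,1} = 0
G(21) = mex{2,2,2,1} = 0
G(22) = mex{2,2,2,1} = 0
G(23) = mex{0,2,2,2} = 1
G(24) = mex{0,0,2,2} = 1
G(25) = mex{0,0,0,2} = 1
G(26) = mex{0,0,0,2} = 1
G(27) = mex{0,0,0,2} = 1
G(28) = mex{0,0,0,0} = 1
G(29) = mex{1,0,0,0} = 2
G(30) = mex{1,1,0,0} = 2
G(31) = mex{1,1,1,0} = 2
G(32) = mex{1,1,1,0} = 2
G(33) = mex{1,1,1,0} = 2
G(34) = mex{1,1,1,1} = 0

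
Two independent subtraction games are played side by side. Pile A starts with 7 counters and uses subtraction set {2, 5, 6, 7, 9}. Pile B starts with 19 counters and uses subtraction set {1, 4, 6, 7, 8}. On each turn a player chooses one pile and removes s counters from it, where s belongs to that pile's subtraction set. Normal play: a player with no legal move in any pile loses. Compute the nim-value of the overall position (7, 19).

Pile A, S = {2, 5, 6, 7, 9}:
n : 0 1 2 3 4 5 6 7
G : 0 0 1 1 0 2 1 3
G_A(7) = 3.
Pile B, S = {1, 4, 6, 7, 8}:
n :  0  1  2  3  4  5  6  7  8  9 10 11 12 13 14 15 16 17 18 19
G :  0  1  0  1  2  0  1  2  3  2  3  4  5  3  0  1  0  1  2  0
G_B(19) = 0.
Combined Grundy value = 3 ⊕ 0 = 3.

3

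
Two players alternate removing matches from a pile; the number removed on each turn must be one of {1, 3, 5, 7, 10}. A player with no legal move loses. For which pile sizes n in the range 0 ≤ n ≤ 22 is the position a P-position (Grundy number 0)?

0, 2, 4, 6, 8, 17, 19, 21

G(0) = 0
G(1) = mex{0} = 1
G(2) = mex{1} = 0
G(3) = mex{0,0} = 1
G(4) = mex{1,1} = 0
G(5) = mex{0,0,0} = 1
G(6) = mex{1,1,1} = 0
G(7) = mex{0,0,0,0} = 1
G(8) = mex{1,1,1,1} = 0
G(9) = mex{0,0,0,0} = 1
G(10) = mex{1,1,1,1,0} = 2
G(11) = mex{2,0,0,0,1} = 3
G(12) = mex{3,1,1,1,0} = 2
G(13) = mex{2,2,0,0,1} = 3
G(14) = mex{3,3,1,1,0} = 2
G(15) = mex{2,2,2,0,1} = 3
G(16) = mex{3,3,3,1,0} = 2
G(17) = mex{2,2,2,2,1} = 0
G(18) = mex{0,3,3,3,0} = 1
G(19) = mex{1,2,2,2,1} = 0
G(20) = mex{0,0,3,3,2} = 1
G(21) = mex{1,1,2,2,3} = 0
G(22) = mex{0,0,0,3,2} = 1
P-positions are exactly the n with G(n) = 0.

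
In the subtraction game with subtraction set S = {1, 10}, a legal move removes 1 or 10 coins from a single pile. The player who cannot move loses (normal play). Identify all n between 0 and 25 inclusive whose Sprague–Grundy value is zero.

n :  0  1  2  3  4  5  6  7  8  9 10 11 12 13 14 15 16 17 18 19 20 21 22 23 24 25
G :  0  1  0  1  0  1  0  1  0  1  2  0  1  0  1  0  1  0  1  0  1  2  0  1  0  1
P-positions are exactly the n with G(n) = 0.

0, 2, 4, 6, 8, 11, 13, 15, 17, 19, 22, 24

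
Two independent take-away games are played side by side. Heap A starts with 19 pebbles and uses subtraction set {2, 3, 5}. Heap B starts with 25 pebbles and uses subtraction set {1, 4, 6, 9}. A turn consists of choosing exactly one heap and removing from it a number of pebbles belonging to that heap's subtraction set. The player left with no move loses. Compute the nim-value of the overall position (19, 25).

2

Heap A, S = {2, 3, 5}:
n :  0  1  2  3  4  5  6  7  8  9 10 11 12 13 14 15 16 17 18 19
G :  0  0  1  1  2  2  3  0  0  1  1  2  2  3  0  0  1  1  2  2
G_A(19) = 2.
Heap B, S = {1, 4, 6, 9}:
n :  0  1  2  3  4  5  6  7  8  9 10 11 12 13 14 15 16 17 18 19 20 21 22 23 24 25
G :  0  1  0  1  2  0  1  0  1  2  0  1  0  1  2  0  1  0  1  2  0  1  0  1  2  0
G_B(25) = 0.
Combined Grundy value = 2 ⊕ 0 = 2.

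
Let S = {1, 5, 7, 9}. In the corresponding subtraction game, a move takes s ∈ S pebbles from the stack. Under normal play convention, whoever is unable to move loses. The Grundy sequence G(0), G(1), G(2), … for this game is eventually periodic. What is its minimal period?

G(0) = 0
G(1) = mex{0} = 1
G(2) = mex{1} = 0
G(3) = mex{0} = 1
G(4) = mex{1} = 0
G(5) = mex{0,0} = 1
G(6) = mex{1,1} = 0
G(7) = mex{0,0,0} = 1
G(8) = mex{1,1,1} = 0
G(9) = mex{0,0,0,0} = 1
G(10) = mex{1,1,1,1} = 0
G(11) = mex{0,0,0,0} = 1
G(12) = mex{1,1,1,1} = 0
G(13) = mex{0,0,0,0} = 1
G(14) = mex{1,1,1,1} = 0
G(n+2) = G(n) holds for n = 0,…,8 (a full window of length max(S) = 9), so the sequence is purely periodic with period 2.

2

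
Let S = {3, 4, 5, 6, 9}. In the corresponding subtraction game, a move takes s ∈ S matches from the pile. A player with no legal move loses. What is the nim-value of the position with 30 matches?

G(0) = 0
G(1) = mex{} = 0
G(2) = mex{} = 0
G(3) = mex{0} = 1
G(4) = mex{0,0} = 1
G(5) = mex{0,0,0} = 1
G(6) = mex{1,0,0,0} = 2
G(7) = mex{1,1,0,0} = 2
G(8) = mex{1,1,1,0} = 2
G(9) = mex{2,1,1,1,0} = 3
G(10) = mex{2,2,1,1,0} = 3
G(11) = mex{2,2,2,1,0} = 3
G(12) = mex{3,2,2,2,1} = 0
G(13) = mex{3,3,2,2,1} = 0
G(14) = mex{3,3,3,2,1} = 0
G(15) = mex{0,3,3,3,2} = 1
G(16) = mex{0,0,3,3,2} = 1
G(17) = mex{0,0,0,3,2} = 1
G(18) = mex{1,0,0,0,3} = 2
G(19) = mex{1,1,0,0,3} = 2
G(20) = mex{1,1,1,0,3} = 2
G(21) = mex{2,1,1,1,0} = 3
G(22) = mex{2,2,1,1,0} = 3
G(23) = mex{2,2,2,1,0} = 3
G(24) = mex{3,2,2,2,1} = 0
G(25) = mex{3,3,2,2,1} = 0
G(26) = mex{3,3,3,2,1} = 0
G(27) = mex{0,3,3,3,2} = 1
G(28) = mex{0,0,3,3,2} = 1
G(29) = mex{0,0,0,3,2} = 1
G(30) = mex{1,0,0,0,3} = 2

2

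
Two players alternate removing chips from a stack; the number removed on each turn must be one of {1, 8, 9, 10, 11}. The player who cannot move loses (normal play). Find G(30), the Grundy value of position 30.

2

n :  0  1  2  3  4  5  6  7  8  9 10 11 12 13 14 15 16 17 18 19 20 21 22 23 24 25 26 27 28 29 30
G :  0  1  0  1  0  1  0  1  2  3  2  3  2  3  2  3  4  5  0  1  0  1  0  1  0  1  2  3  2  3  2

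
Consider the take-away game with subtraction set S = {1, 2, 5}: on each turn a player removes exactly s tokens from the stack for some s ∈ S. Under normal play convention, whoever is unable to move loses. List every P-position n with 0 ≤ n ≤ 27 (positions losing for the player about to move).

0, 3, 6, 9, 12, 15, 18, 21, 24, 27

n :  0  1  2  3  4  5  6  7  8  9 10 11 12 13 14 15 16 17 18 19 20 21 22 23 24 25 26 27
G :  0  1  2  0  1  2  0  1  2  0  1  2  0  1  2  0  1  2  0  1  2  0  1  2  0  1  2  0
P-positions are exactly the n with G(n) = 0.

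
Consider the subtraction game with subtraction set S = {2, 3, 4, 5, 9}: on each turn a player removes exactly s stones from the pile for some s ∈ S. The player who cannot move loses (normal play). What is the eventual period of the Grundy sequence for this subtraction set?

7

n :  0  1  2  3  4  5  6  7  8  9 10 11 12 13 14 15 16 17
G :  0  0  1  1  2  2  3  0  0  1  1  2  2  3  0  0  1  1
G(n+7) = G(n) holds for n = 0,…,8 (a full window of length max(S) = 9), so the sequence is purely periodic with period 7.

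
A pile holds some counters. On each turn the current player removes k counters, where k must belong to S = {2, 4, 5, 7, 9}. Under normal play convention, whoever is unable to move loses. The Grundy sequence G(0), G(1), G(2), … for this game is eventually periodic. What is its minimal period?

11

G(0) = 0
G(1) = mex{} = 0
G(2) = mex{0} = 1
G(3) = mex{0} = 1
G(4) = mex{1,0} = 2
G(5) = mex{1,0,0} = 2
G(6) = mex{2,1,0} = 3
G(7) = mex{2,1,1,0} = 3
G(8) = mex{3,2,1,0} = 4
G(9) = mex{3,2,2,1,0} = 4
G(10) = mex{4,3,2,1,0} = 5
G(11) = mex{4,3,3,2,1} = 0
G(12) = mex{5,4,3,2,1} = 0
G(13) = mex{0,4,4,3,2} = 1
G(14) = mex{0,5,4,3,2} = 1
G(15) = mex{1,0,5,4,3} = 2
G(16) = mex{1,0,0,4,3} = 2
G(17) = mex{2,1,0,5,4} = 3
G(18) = mex{2,1,1,0,4} = 3
G(19) = mex{3,2,1,0,5} = 4
G(20) = mex{3,2,2,1,0} = 4
G(21) = mex{4,3,2,1,0} = 5
G(22) = mex{4,3,3,2,1} = 0
G(23) = mex{5,4,3,2,1} = 0
G(n+11) = G(n) holds for n = 0,…,8 (a full window of length max(S) = 9), so the sequence is purely periodic with period 11.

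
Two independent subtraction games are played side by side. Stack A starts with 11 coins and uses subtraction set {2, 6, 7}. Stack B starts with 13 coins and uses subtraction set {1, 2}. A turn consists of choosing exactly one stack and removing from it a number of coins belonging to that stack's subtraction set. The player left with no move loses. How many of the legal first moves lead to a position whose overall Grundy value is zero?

0

Stack A, S = {2, 6, 7}:
G(0) = 0
G(1) = mex{} = 0
G(2) = mex{0} = 1
G(3) = mex{0} = 1
G(4) = mex{1} = 0
G(5) = mex{1} = 0
G(6) = mex{0,0} = 1
G(7) = mex{0,0,0} = 1
G(8) = mex{1,1,0} = 2
G(9) = mex{1,1,1} = 0
G(10) = mex{2,0,1} = 3
G(11) = mex{0,0,0} = 1
G_A(11) = 1.
Stack B, S = {1, 2}:
G(0) = 0
G(1) = mex{0} = 1
G(2) = mex{1,0} = 2
G(3) = mex{2,1} = 0
G(4) = mex{0,2} = 1
G(5) = mex{1,0} = 2
G(6) = mex{2,1} = 0
G(7) = mex{0,2} = 1
G(8) = mex{1,0} = 2
G(9) = mex{2,1} = 0
G(10) = mex{0,2} = 1
G(11) = mex{1,0} = 2
G(12) = mex{2,1} = 0
G(13) = mex{0,2} = 1
G_B(13) = 1.
Combined Grundy value = 1 ⊕ 1 = 0.
A winning move leaves total XOR = 0, i.e. changes one component's Grundy value g to g ⊕ X where X is the current total.
Stack A: target g' = 1⊕0 = 1, but every legal move changes the Grundy value (mex property), so 0 moves.
Stack B: target g' = 1⊕0 = 1, but every legal move changes the Grundy value (mex property), so 0 moves.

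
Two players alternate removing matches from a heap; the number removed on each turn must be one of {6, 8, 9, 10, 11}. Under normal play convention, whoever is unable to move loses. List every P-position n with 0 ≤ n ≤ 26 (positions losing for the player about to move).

0, 1, 2, 3, 4, 5, 17, 18, 19, 20, 21, 22

G(0) = 0
G(1) = mex{} = 0
G(2) = mex{} = 0
G(3) = mex{} = 0
G(4) = mex{} = 0
G(5) = mex{} = 0
G(6) = mex{0} = 1
G(7) = mex{0} = 1
G(8) = mex{0,0} = 1
G(9) = mex{0,0,0} = 1
G(10) = mex{0,0,0,0} = 1
G(11) = mex{0,0,0,0,0} = 1
G(12) = mex{1,0,0,0,0} = 2
G(13) = mex{1,0,0,0,0} = 2
G(14) = mex{1,1,0,0,0} = 2
G(15) = mex{1,1,1,0,0} = 2
G(16) = mex{1,1,1,1,0} = 2
G(17) = mex{1,1,1,1,1} = 0
G(18) = mex{2,1,1,1,1} = 0
G(19) = mex{2,1,1,1,1} = 0
G(20) = mex{2,2,1,1,1} = 0
G(21) = mex{2,2,2,1,1} = 0
G(22) = mex{2,2,2,2,1} = 0
G(23) = mex{0,2,2,2,2} = 1
G(24) = mex{0,2,2,2,2} = 1
G(25) = mex{0,0,2,2,2} = 1
G(26) = mex{0,0,0,2,2} = 1
P-positions are exactly the n with G(n) = 0.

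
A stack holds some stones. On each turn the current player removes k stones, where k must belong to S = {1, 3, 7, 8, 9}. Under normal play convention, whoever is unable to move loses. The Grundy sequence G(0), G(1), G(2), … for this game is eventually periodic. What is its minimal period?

16

G(0) = 0
G(1) = mex{0} = 1
G(2) = mex{1} = 0
G(3) = mex{0,0} = 1
G(4) = mex{1,1} = 0
G(5) = mex{0,0} = 1
G(6) = mex{1,1} = 0
G(7) = mex{0,0,0} = 1
G(8) = mex{1,1,1,0} = 2
G(9) = mex{2,0,0,1,0} = 3
G(10) = mex{3,1,1,0,1} = 2
G(11) = mex{2,2,0,1,0} = 3
G(12) = mex{3,3,1,0,1} = 2
G(13) = mex{2,2,0,1,0} = 3
G(14) = mex{3,3,1,0,1} = 2
G(15) = mex{2,2,2,1,0} = 3
G(16) = mex{3,3,3,2,1} = 0
G(17) = mex{0,2,2,3,2} = 1
G(18) = mex{1,3,3,2,3} = 0
G(19) = mex{0,0,2,3,2} = 1
G(20) = mex{1,1,3,2,3} = 0
G(21) = mex{0,0,2,3,2} = 1
G(22) = mex{1,1,3,2,3} = 0
G(23) = mex{0,0,0,3,2} = 1
G(24) = mex{1,1,1,0,3} = 2
G(25) = mex{2,0,0,1,0} = 3
G(26) = mex{3,1,1,0,1} = 2
G(27) = mex{2,2,0,1,0} = 3
G(28) = mex{3,3,1,0,1} = 2
G(29) = mex{2,2,0,1,0} = 3
G(30) = mex{3,3,1,0,1} = 2
G(31) = mex{2,2,2,1,0} = 3
G(32) = mex{3,3,3,2,1} = 0
G(33) = mex{0,2,2,3,2} = 1
G(n+16) = G(n) holds for n = 0,…,8 (a full window of length max(S) = 9), so the sequence is purely periodic with period 16.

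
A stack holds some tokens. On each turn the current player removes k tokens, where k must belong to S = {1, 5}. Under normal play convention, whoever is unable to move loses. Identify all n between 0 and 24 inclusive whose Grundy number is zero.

G(0) = 0
G(1) = mex{0} = 1
G(2) = mex{1} = 0
G(3) = mex{0} = 1
G(4) = mex{1} = 0
G(5) = mex{0,0} = 1
G(6) = mex{1,1} = 0
G(7) = mex{0,0} = 1
G(8) = mex{1,1} = 0
G(9) = mex{0,0} = 1
G(10) = mex{1,1} = 0
G(11) = mex{0,0} = 1
G(12) = mex{1,1} = 0
G(13) = mex{0,0} = 1
G(14) = mex{1,1} = 0
G(15) = mex{0,0} = 1
G(16) = mex{1,1} = 0
G(17) = mex{0,0} = 1
G(18) = mex{1,1} = 0
G(19) = mex{0,0} = 1
G(20) = mex{1,1} = 0
G(21) = mex{0,0} = 1
G(22) = mex{1,1} = 0
G(23) = mex{0,0} = 1
G(24) = mex{1,1} = 0
P-positions are exactly the n with G(n) = 0.

0, 2, 4, 6, 8, 10, 12, 14, 16, 18, 20, 22, 24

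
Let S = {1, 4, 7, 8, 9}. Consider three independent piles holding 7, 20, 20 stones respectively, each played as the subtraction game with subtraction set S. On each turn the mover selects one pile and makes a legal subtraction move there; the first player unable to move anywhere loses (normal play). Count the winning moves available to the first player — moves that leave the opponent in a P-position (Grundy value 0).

3

All piles use S = {1, 4, 7, 8, 9}:
n :  0  1  2  3  4  5  6  7  8  9 10 11 12 13 14 15 16 17 18 19 20
G :  0  1  0  1  2  0  1  2  3  2  3  4  5  3  4  0  1  0  1  2  0
Pile A: G(7) = 2.
Pile B: G(20) = 0.
Pile C: G(20) = 0.
Combined Grundy value = 2 ⊕ 0 ⊕ 0 = 2.
A winning move leaves total XOR = 0, i.e. changes one component's Grundy value g to g ⊕ X where X is the current total.
Pile A: need g' = 2⊕2 = 0. Options: 7−1→G=1, 7−4→G=1, 7−7→G=0. Hits: 1.
Pile B: need g' = 0⊕2 = 2. Options: 20−1→G=2, 20−4→G=1, 20−7→G=3, 20−8→G=5, 20−9→G=4. Hits: 1.
Pile C: need g' = 0⊕2 = 2. Options: 20−1→G=2, 20−4→G=1, 20−7→G=3, 20−8→G=5, 20−9→G=4. Hits: 1.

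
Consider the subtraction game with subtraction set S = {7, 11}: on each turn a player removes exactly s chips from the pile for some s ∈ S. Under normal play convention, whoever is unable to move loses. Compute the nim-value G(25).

G(0) = 0
G(1) = mex{} = 0
G(2) = mex{} = 0
G(3) = mex{} = 0
G(4) = mex{} = 0
G(5) = mex{} = 0
G(6) = mex{} = 0
G(7) = mex{0} = 1
G(8) = mex{0} = 1
G(9) = mex{0} = 1
G(10) = mex{0} = 1
G(11) = mex{0,0} = 1
G(12) = mex{0,0} = 1
G(13) = mex{0,0} = 1
G(14) = mex{1,0} = 2
G(15) = mex{1,0} = 2
G(16) = mex{1,0} = 2
G(17) = mex{1,0} = 2
G(18) = mex{1,1} = 0
G(19) = mex{1,1} = 0
G(20) = mex{1,1} = 0
G(21) = mex{2,1} = 0
G(22) = mex{2,1} = 0
G(23) = mex{2,1} = 0
G(24) = mex{2,1} = 0
G(25) = mex{0,2} = 1

1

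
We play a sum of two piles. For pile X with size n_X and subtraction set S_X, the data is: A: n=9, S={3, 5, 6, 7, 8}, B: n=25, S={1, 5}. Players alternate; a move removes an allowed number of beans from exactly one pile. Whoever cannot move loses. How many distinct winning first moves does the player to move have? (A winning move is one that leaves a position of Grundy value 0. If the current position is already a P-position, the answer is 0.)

2

Pile A, S = {3, 5, 6, 7, 8}:
n : 0 1 2 3 4 5 6 7 8 9
G : 0 0 0 1 1 1 2 2 2 3
G_A(9) = 3.
Pile B, S = {1, 5}:
G(0) = 0
G(1) = mex{0} = 1
G(2) = mex{1} = 0
G(3) = mex{0} = 1
G(4) = mex{1} = 0
G(5) = mex{0,0} = 1
G(6) = mex{1,1} = 0
G(7) = mex{0,0} = 1
G(8) = mex{1,1} = 0
G(9) = mex{0,0} = 1
G(10) = mex{1,1} = 0
G(11) = mex{0,0} = 1
G(12) = mex{1,1} = 0
G(13) = mex{0,0} = 1
G(14) = mex{1,1} = 0
G(15) = mex{0,0} = 1
G(16) = mex{1,1} = 0
G(17) = mex{0,0} = 1
G(18) = mex{1,1} = 0
G(19) = mex{0,0} = 1
G(20) = mex{1,1} = 0
G(21) = mex{0,0} = 1
G(22) = mex{1,1} = 0
G(23) = mex{0,0} = 1
G(24) = mex{1,1} = 0
G(25) = mex{0,0} = 1
G_B(25) = 1.
Combined Grundy value = 3 ⊕ 1 = 2.
A winning move leaves total XOR = 0, i.e. changes one component's Grundy value g to g ⊕ X where X is the current total.
Pile A: need g' = 3⊕2 = 1. Options: 9−3→G=2, 9−5→G=1, 9−6→G=1, 9−7→G=0, 9−8→G=0. Hits: 2.
Pile B: need g' = 1⊕2 = 3. Options: 25−1→G=0, 25−5→G=0. Hits: 0.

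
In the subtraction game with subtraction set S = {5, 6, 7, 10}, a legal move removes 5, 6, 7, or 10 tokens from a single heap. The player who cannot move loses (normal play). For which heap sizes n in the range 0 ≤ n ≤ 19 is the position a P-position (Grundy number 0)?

G(0) = 0
G(1) = mex{} = 0
G(2) = mex{} = 0
G(3) = mex{} = 0
G(4) = mex{} = 0
G(5) = mex{0} = 1
G(6) = mex{0,0} = 1
G(7) = mex{0,0,0} = 1
G(8) = mex{0,0,0} = 1
G(9) = mex{0,0,0} = 1
G(10) = mex{1,0,0,0} = 2
G(11) = mex{1,1,0,0} = 2
G(12) = mex{1,1,1,0} = 2
G(13) = mex{1,1,1,0} = 2
G(14) = mex{1,1,1,0} = 2
G(15) = mex{2,1,1,1} = 0
G(16) = mex{2,2,1,1} = 0
G(17) = mex{2,2,2,1} = 0
G(18) = mex{2,2,2,1} = 0
G(19) = mex{2,2,2,1} = 0
P-positions are exactly the n with G(n) = 0.

0, 1, 2, 3, 4, 15, 16, 17, 18, 19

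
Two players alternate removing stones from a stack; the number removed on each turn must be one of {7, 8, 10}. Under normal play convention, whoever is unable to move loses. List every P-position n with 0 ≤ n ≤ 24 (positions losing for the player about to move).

n :  0  1  2  3  4  5  6  7  8  9 10 11 12 13 14 15 16 17 18 19 20 21 22 23 24
G :  0  0  0  0  0  0  0  1  1  1  1  1  1  1  2  2  2  0  0  0  0  0  0  0  1
P-positions are exactly the n with G(n) = 0.

0, 1, 2, 3, 4, 5, 6, 17, 18, 19, 20, 21, 22, 23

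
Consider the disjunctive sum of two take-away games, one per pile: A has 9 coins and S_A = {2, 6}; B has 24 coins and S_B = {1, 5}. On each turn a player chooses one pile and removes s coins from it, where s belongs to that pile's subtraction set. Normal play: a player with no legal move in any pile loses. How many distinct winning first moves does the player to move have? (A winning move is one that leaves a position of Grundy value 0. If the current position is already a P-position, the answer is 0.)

0

Pile A, S = {2, 6}:
G(0) = 0
G(1) = mex{} = 0
G(2) = mex{0} = 1
G(3) = mex{0} = 1
G(4) = mex{1} = 0
G(5) = mex{1} = 0
G(6) = mex{0,0} = 1
G(7) = mex{0,0} = 1
G(8) = mex{1,1} = 0
G(9) = mex{1,1} = 0
G_A(9) = 0.
Pile B, S = {1, 5}:
n :  0  1  2  3  4  5  6  7  8  9 10 11 12 13 14 15 16 17 18 19 20 21 22 23 24
G :  0  1  0  1  0  1  0  1  0  1  0  1  0  1  0  1  0  1  0  1  0  1  0  1  0
G_B(24) = 0.
Combined Grundy value = 0 ⊕ 0 = 0.
A winning move leaves total XOR = 0, i.e. changes one component's Grundy value g to g ⊕ X where X is the current total.
Pile A: target g' = 0⊕0 = 0, but every legal move changes the Grundy value (mex property), so 0 moves.
Pile B: target g' = 0⊕0 = 0, but every legal move changes the Grundy value (mex property), so 0 moves.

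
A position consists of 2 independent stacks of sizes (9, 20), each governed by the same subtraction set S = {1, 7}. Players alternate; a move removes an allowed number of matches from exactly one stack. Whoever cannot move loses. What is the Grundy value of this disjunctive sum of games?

All stacks use S = {1, 7}:
G(0) = 0
G(1) = mex{0} = 1
G(2) = mex{1} = 0
G(3) = mex{0} = 1
G(4) = mex{1} = 0
G(5) = mex{0} = 1
G(6) = mex{1} = 0
G(7) = mex{0,0} = 1
G(8) = mex{1,1} = 0
G(9) = mex{0,0} = 1
G(10) = mex{1,1} = 0
G(11) = mex{0,0} = 1
G(12) = mex{1,1} = 0
G(13) = mex{0,0} = 1
G(14) = mex{1,1} = 0
G(15) = mex{0,0} = 1
G(16) = mex{1,1} = 0
G(17) = mex{0,0} = 1
G(18) = mex{1,1} = 0
G(19) = mex{0,0} = 1
G(20) = mex{1,1} = 0
Stack A: G(9) = 1.
Stack B: G(20) = 0.
Combined Grundy value = 1 ⊕ 0 = 1.

1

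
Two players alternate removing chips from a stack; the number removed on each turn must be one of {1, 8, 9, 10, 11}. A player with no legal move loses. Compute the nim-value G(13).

n :  0  1  2  3  4  5  6  7  8  9 10 11 12 13
G :  0  1  0  1  0  1  0  1  2  3  2  3  2  3

3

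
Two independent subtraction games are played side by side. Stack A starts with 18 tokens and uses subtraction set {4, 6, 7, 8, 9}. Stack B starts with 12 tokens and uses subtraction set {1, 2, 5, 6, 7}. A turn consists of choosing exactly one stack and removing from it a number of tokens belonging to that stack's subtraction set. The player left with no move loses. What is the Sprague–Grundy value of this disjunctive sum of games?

0

Stack A, S = {4, 6, 7, 8, 9}:
n :  0  1  2  3  4  5  6  7  8  9 10 11 12 13 14 15 16 17 18
G :  0  0  0  0  1  1  1  1  2  2  2  2  3  0  0  0  0  1  1
G_A(18) = 1.
Stack B, S = {1, 2, 5, 6, 7}:
G(0) = 0
G(1) = mex{0} = 1
G(2) = mex{1,0} = 2
G(3) = mex{2,1} = 0
G(4) = mex{0,2} = 1
G(5) = mex{1,0,0} = 2
G(6) = mex{2,1,1,0} = 3
G(7) = mex{3,2,2,1,0} = 4
G(8) = mex{4,3,0,2,1} = 5
G(9) = mex{5,4,1,0,2} = 3
G(10) = mex{3,5,2,1,0} = 4
G(11) = mex{4,3,3,2,1} = 0
G(12) = mex{0,4,4,3,2} = 1
G_B(12) = 1.
Combined Grundy value = 1 ⊕ 1 = 0.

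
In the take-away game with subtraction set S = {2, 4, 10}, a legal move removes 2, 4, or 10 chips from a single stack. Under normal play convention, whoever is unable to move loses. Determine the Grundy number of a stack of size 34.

n :  0  1  2  3  4  5  6  7  8  9 10 11 12 13 14 15 16 17 18 19 20 21 22 23 24 25 26 27 28 29 30 31 32 33 34
G :  0  0  1  1  2  2  0  0  1  1  2  2  0  0  1  1  2  2  0  0  1  1  2  2  0  0  1  1  2  2  0  0  1  1  2

2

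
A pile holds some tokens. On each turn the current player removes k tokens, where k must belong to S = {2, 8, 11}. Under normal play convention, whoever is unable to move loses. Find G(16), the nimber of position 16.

G(0) = 0
G(1) = mex{} = 0
G(2) = mex{0} = 1
G(3) = mex{0} = 1
G(4) = mex{1} = 0
G(5) = mex{1} = 0
G(6) = mex{0} = 1
G(7) = mex{0} = 1
G(8) = mex{1,0} = 2
G(9) = mex{1,0} = 2
G(10) = mex{2,1} = 0
G(11) = mex{2,1,0} = 3
G(12) = mex{0,0,0} = 1
G(13) = mex{3,0,1} = 2
G(14) = mex{1,1,1} = 0
G(15) = mex{2,1,0} = 3
G(16) = mex{0,2,0} = 1

1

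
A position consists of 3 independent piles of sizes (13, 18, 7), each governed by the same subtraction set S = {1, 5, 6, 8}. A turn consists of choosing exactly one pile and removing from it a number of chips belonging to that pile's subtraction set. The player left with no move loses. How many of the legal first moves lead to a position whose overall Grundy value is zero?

All piles use S = {1, 5, 6, 8}:
G(0) = 0
G(1) = mex{0} = 1
G(2) = mex{1} = 0
G(3) = mex{0} = 1
G(4) = mex{1} = 0
G(5) = mex{0,0} = 1
G(6) = mex{1,1,0} = 2
G(7) = mex{2,0,1} = 3
G(8) = mex{3,1,0,0} = 2
G(9) = mex{2,0,1,1} = 3
G(10) = mex{3,1,0,0} = 2
G(11) = mex{2,2,1,1} = 0
G(12) = mex{0,3,2,0} = 1
G(13) = mex{1,2,3,1} = 0
G(14) = mex{0,3,2,2} = 1
G(15) = mex{1,2,3,3} = 0
G(16) = mex{0,0,2,2} = 1
G(17) = mex{1,1,0,3} = 2
G(18) = mex{2,0,1,2} = 3
Pile A: G(13) = 0.
Pile B: G(18) = 3.
Pile C: G(7) = 3.
Combined Grundy value = 0 ⊕ 3 ⊕ 3 = 0.
A winning move leaves total XOR = 0, i.e. changes one component's Grundy value g to g ⊕ X where X is the current total.
Pile A: target g' = 0⊕0 = 0, but every legal move changes the Grundy value (mex property), so 0 moves.
Pile B: target g' = 3⊕0 = 3, but every legal move changes the Grundy value (mex property), so 0 moves.
Pile C: target g' = 3⊕0 = 3, but every legal move changes the Grundy value (mex property), so 0 moves.

0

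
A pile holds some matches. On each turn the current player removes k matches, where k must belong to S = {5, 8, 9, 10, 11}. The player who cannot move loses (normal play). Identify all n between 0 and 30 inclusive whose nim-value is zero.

0, 1, 2, 3, 4, 16, 17, 18, 19, 20

G(0) = 0
G(1) = mex{} = 0
G(2) = mex{} = 0
G(3) = mex{} = 0
G(4) = mex{} = 0
G(5) = mex{0} = 1
G(6) = mex{0} = 1
G(7) = mex{0} = 1
G(8) = mex{0,0} = 1
G(9) = mex{0,0,0} = 1
G(10) = mex{1,0,0,0} = 2
G(11) = mex{1,0,0,0,0} = 2
G(12) = mex{1,0,0,0,0} = 2
G(13) = mex{1,1,0,0,0} = 2
G(14) = mex{1,1,1,0,0} = 2
G(15) = mex{2,1,1,1,0} = 3
G(16) = mex{2,1,1,1,1} = 0
G(17) = mex{2,1,1,1,1} = 0
G(18) = mex{2,2,1,1,1} = 0
G(19) = mex{2,2,2,1,1} = 0
G(20) = mex{3,2,2,2,1} = 0
G(21) = mex{0,2,2,2,2} = 1
G(22) = mex{0,2,2,2,2} = 1
G(23) = mex{0,3,2,2,2} = 1
G(24) = mex{0,0,3,2,2} = 1
G(25) = mex{0,0,0,3,2} = 1
G(26) = mex{1,0,0,0,3} = 2
G(27) = mex{1,0,0,0,0} = 2
G(28) = mex{1,0,0,0,0} = 2
G(29) = mex{1,1,0,0,0} = 2
G(30) = mex{1,1,1,0,0} = 2
P-positions are exactly the n with G(n) = 0.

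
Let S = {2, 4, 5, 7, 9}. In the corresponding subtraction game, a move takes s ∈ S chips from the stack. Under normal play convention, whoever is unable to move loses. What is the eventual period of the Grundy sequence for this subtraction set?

n :  0  1  2  3  4  5  6  7  8  9 10 11 12 13 14 15 16 17 18 19 20 21 22 23
G :  0  0  1  1  2  2  3  3  4  4  5  0  0  1  1  2  2  3  3  4  4  5  0  0
G(n+11) = G(n) holds for n = 0,…,8 (a full window of length max(S) = 9), so the sequence is purely periodic with period 11.

11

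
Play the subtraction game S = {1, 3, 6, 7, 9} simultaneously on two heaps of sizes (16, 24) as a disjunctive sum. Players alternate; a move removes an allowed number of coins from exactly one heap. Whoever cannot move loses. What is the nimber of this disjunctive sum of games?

0

All heaps use S = {1, 3, 6, 7, 9}:
G(0) = 0
G(1) = mex{0} = 1
G(2) = mex{1} = 0
G(3) = mex{0,0} = 1
G(4) = mex{1,1} = 0
G(5) = mex{0,0} = 1
G(6) = mex{1,1,0} = 2
G(7) = mex{2,0,1,0} = 3
G(8) = mex{3,1,0,1} = 2
G(9) = mex{2,2,1,0,0} = 3
G(10) = mex{3,3,0,1,1} = 2
G(11) = mex{2,2,1,0,0} = 3
G(12) = mex{3,3,2,1,1} = 0
G(13) = mex{0,2,3,2,0} = 1
G(14) = mex{1,3,2,3,1} = 0
G(15) = mex{0,0,3,2,2} = 1
G(16) = mex{1,1,2,3,3} = 0
G(17) = mex{0,0,3,2,2} = 1
G(18) = mex{1,1,0,3,3} = 2
G(19) = mex{2,0,1,0,2} = 3
G(20) = mex{3,1,0,1,3} = 2
G(21) = mex{2,2,1,0,0} = 3
G(22) = mex{3,3,0,1,1} = 2
G(23) = mex{2,2,1,0,0} = 3
G(24) = mex{3,3,2,1,1} = 0
Heap A: G(16) = 0.
Heap B: G(24) = 0.
Combined Grundy value = 0 ⊕ 0 = 0.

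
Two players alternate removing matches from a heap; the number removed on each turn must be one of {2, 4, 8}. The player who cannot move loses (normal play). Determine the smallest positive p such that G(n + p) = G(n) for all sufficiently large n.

6

n :  0  1  2  3  4  5  6  7  8  9 10 11 12 13 14 15
G :  0  0  1  1  2  2  0  0  1  1  2  2  0  0  1  1
G(n+6) = G(n) holds for n = 0,…,7 (a full window of length max(S) = 8), so the sequence is purely periodic with period 6.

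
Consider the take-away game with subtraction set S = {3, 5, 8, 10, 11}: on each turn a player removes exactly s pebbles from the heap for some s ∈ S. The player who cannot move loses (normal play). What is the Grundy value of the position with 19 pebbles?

1

n :  0  1  2  3  4  5  6  7  8  9 10 11 12 13 14 15 16 17 18 19
G :  0  0  0  1  1  1  2  2  2  3  3  3  4  4  0  0  0  1  1  1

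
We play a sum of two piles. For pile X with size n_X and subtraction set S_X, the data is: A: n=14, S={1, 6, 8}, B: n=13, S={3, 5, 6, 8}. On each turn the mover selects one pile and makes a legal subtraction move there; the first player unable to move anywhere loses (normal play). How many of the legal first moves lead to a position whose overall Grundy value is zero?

0

Pile A, S = {1, 6, 8}:
G(0) = 0
G(1) = mex{0} = 1
G(2) = mex{1} = 0
G(3) = mex{0} = 1
G(4) = mex{1} = 0
G(5) = mex{0} = 1
G(6) = mex{1,0} = 2
G(7) = mex{2,1} = 0
G(8) = mex{0,0,0} = 1
G(9) = mex{1,1,1} = 0
G(10) = mex{0,0,0} = 1
G(11) = mex{1,1,1} = 0
G(12) = mex{0,2,0} = 1
G(13) = mex{1,0,1} = 2
G(14) = mex{2,1,2} = 0
G_A(14) = 0.
Pile B, S = {3, 5, 6, 8}:
n :  0  1  2  3  4  5  6  7  8  9 10 11 12 13
G :  0  0  0  1  1  1  2  2  2  3  3  0  0  0
G_B(13) = 0.
Combined Grundy value = 0 ⊕ 0 = 0.
A winning move leaves total XOR = 0, i.e. changes one component's Grundy value g to g ⊕ X where X is the current total.
Pile A: target g' = 0⊕0 = 0, but every legal move changes the Grundy value (mex property), so 0 moves.
Pile B: target g' = 0⊕0 = 0, but every legal move changes the Grundy value (mex property), so 0 moves.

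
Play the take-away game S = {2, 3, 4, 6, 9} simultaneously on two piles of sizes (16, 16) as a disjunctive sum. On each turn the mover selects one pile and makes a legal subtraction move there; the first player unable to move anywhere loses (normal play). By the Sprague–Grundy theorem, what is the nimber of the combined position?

All piles use S = {2, 3, 4, 6, 9}:
G(0) = 0
G(1) = mex{} = 0
G(2) = mex{0} = 1
G(3) = mex{0,0} = 1
G(4) = mex{1,0,0} = 2
G(5) = mex{1,1,0} = 2
G(6) = mex{2,1,1,0} = 3
G(7) = mex{2,2,1,0} = 3
G(8) = mex{3,2,2,1} = 0
G(9) = mex{3,3,2,1,0} = 4
G(10) = mex{0,3,3,2,0} = 1
G(11) = mex{4,0,3,2,1} = 5
G(12) = mex{1,4,0,3,1} = 2
G(13) = mex{5,1,4,3,2} = 0
G(14) = mex{2,5,1,0,2} = 3
G(15) = mex{0,2,5,4,3} = 1
G(16) = mex{3,0,2,1,3} = 4
Pile A: G(16) = 4.
Pile B: G(16) = 4.
Combined Grundy value = 4 ⊕ 4 = 0.

0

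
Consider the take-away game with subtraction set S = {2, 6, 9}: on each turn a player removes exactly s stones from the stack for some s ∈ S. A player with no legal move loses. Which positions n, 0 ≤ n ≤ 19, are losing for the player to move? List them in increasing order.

0, 1, 4, 5, 8, 12, 15, 16, 19

n :  0  1  2  3  4  5  6  7  8  9 10 11 12 13 14 15 16 17 18 19
G :  0  0  1  1  0  0  1  1  0  2  1  3  0  2  1  0  0  1  1  0
P-positions are exactly the n with G(n) = 0.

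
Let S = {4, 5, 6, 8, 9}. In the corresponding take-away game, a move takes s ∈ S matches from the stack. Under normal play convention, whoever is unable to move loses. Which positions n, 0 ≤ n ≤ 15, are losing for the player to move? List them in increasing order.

0, 1, 2, 3, 13, 14, 15

n :  0  1  2  3  4  5  6  7  8  9 10 11 12 13 14 15
G :  0  0  0  0  1  1  1  1  2  2  2  2  3  0  0  0
P-positions are exactly the n with G(n) = 0.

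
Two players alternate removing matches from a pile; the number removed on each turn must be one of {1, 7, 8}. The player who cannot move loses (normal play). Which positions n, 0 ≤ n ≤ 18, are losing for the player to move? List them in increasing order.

n :  0  1  2  3  4  5  6  7  8  9 10 11 12 13 14 15 16 17 18
G :  0  1  0  1  0  1  0  1  2  3  2  3  2  3  2  0  1  0  1
P-positions are exactly the n with G(n) = 0.

0, 2, 4, 6, 15, 17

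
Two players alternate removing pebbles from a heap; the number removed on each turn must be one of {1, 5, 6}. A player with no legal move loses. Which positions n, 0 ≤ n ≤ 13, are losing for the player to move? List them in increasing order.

0, 2, 4, 11, 13

n :  0  1  2  3  4  5  6  7  8  9 10 11 12 13
G :  0  1  0  1  0  1  2  3  2  3  2  0  1  0
P-positions are exactly the n with G(n) = 0.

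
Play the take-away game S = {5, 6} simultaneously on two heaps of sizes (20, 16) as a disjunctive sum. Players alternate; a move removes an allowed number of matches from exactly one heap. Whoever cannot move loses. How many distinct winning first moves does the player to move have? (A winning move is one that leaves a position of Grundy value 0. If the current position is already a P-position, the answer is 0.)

0

All heaps use S = {5, 6}:
G(0) = 0
G(1) = mex{} = 0
G(2) = mex{} = 0
G(3) = mex{} = 0
G(4) = mex{} = 0
G(5) = mex{0} = 1
G(6) = mex{0,0} = 1
G(7) = mex{0,0} = 1
G(8) = mex{0,0} = 1
G(9) = mex{0,0} = 1
G(10) = mex{1,0} = 2
G(11) = mex{1,1} = 0
G(12) = mex{1,1} = 0
G(13) = mex{1,1} = 0
G(14) = mex{1,1} = 0
G(15) = mex{2,1} = 0
G(16) = mex{0,2} = 1
G(17) = mex{0,0} = 1
G(18) = mex{0,0} = 1
G(19) = mex{0,0} = 1
G(20) = mex{0,0} = 1
Heap A: G(20) = 1.
Heap B: G(16) = 1.
Combined Grundy value = 1 ⊕ 1 = 0.
A winning move leaves total XOR = 0, i.e. changes one component's Grundy value g to g ⊕ X where X is the current total.
Heap A: target g' = 1⊕0 = 1, but every legal move changes the Grundy value (mex property), so 0 moves.
Heap B: target g' = 1⊕0 = 1, but every legal move changes the Grundy value (mex property), so 0 moves.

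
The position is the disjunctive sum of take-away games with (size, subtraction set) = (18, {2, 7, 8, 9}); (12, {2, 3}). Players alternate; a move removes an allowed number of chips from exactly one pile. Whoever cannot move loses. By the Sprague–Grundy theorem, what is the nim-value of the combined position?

Pile A, S = {2, 7, 8, 9}:
G(0) = 0
G(1) = mex{} = 0
G(2) = mex{0} = 1
G(3) = mex{0} = 1
G(4) = mex{1} = 0
G(5) = mex{1} = 0
G(6) = mex{0} = 1
G(7) = mex{0,0} = 1
G(8) = mex{1,0,0} = 2
G(9) = mex{1,1,0,0} = 2
G(10) = mex{2,1,1,0} = 3
G(11) = mex{2,0,1,1} = 3
G(12) = mex{3,0,0,1} = 2
G(13) = mex{3,1,0,0} = 2
G(14) = mex{2,1,1,0} = 3
G(15) = mex{2,2,1,1} = 0
G(16) = mex{3,2,2,1} = 0
G(17) = mex{0,3,2,2} = 1
G(18) = mex{0,3,3,2} = 1
G_A(18) = 1.
Pile B, S = {2, 3}:
G(0) = 0
G(1) = mex{} = 0
G(2) = mex{0} = 1
G(3) = mex{0,0} = 1
G(4) = mex{1,0} = 2
G(5) = mex{1,1} = 0
G(6) = mex{2,1} = 0
G(7) = mex{0,2} = 1
G(8) = mex{0,0} = 1
G(9) = mex{1,0} = 2
G(10) = mex{1,1} = 0
G(11) = mex{2,1} = 0
G(12) = mex{0,2} = 1
G_B(12) = 1.
Combined Grundy value = 1 ⊕ 1 = 0.

0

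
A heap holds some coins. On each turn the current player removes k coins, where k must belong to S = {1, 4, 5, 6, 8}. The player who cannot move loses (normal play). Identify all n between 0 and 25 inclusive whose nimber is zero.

G(0) = 0
G(1) = mex{0} = 1
G(2) = mex{1} = 0
G(3) = mex{0} = 1
G(4) = mex{1,0} = 2
G(5) = mex{2,1,0} = 3
G(6) = mex{3,0,1,0} = 2
G(7) = mex{2,1,0,1} = 3
G(8) = mex{3,2,1,0,0} = 4
G(9) = mex{4,3,2,1,1} = 0
G(10) = mex{0,2,3,2,0} = 1
G(11) = mex{1,3,2,3,1} = 0
G(12) = mex{0,4,3,2,2} = 1
G(13) = mex{1,0,4,3,3} = 2
G(14) = mex{2,1,0,4,2} = 3
G(15) = mex{3,0,1,0,3} = 2
G(16) = mex{2,1,0,1,4} = 3
G(17) = mex{3,2,1,0,0} = 4
G(18) = mex{4,3,2,1,1} = 0
G(19) = mex{0,2,3,2,0} = 1
G(20) = mex{1,3,2,3,1} = 0
G(21) = mex{0,4,3,2,2} = 1
G(22) = mex{1,0,4,3,3} = 2
G(23) = mex{2,1,0,4,2} = 3
G(24) = mex{3,0,1,0,3} = 2
G(25) = mex{2,1,0,1,4} = 3
P-positions are exactly the n with G(n) = 0.

0, 2, 9, 11, 18, 20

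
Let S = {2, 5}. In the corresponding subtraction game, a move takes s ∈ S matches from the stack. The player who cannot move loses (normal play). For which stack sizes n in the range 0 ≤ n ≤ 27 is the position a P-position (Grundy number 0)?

n :  0  1  2  3  4  5  6  7  8  9 10 11 12 13 14 15 16 17 18 19 20 21 22 23 24 25 26 27
G :  0  0  1  1  0  2  1  0  0  1  1  0  2  1  0  0  1  1  0  2  1  0  0  1  1  0  2  1
P-positions are exactly the n with G(n) = 0.

0, 1, 4, 7, 8, 11, 14, 15, 18, 21, 22, 25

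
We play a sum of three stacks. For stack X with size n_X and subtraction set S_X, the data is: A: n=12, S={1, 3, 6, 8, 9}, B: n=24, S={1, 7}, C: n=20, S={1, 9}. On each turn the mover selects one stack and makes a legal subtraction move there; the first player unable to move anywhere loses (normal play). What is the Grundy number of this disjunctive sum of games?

4

Stack A, S = {1, 3, 6, 8, 9}:
G(0) = 0
G(1) = mex{0} = 1
G(2) = mex{1} = 0
G(3) = mex{0,0} = 1
G(4) = mex{1,1} = 0
G(5) = mex{0,0} = 1
G(6) = mex{1,1,0} = 2
G(7) = mex{2,0,1} = 3
G(8) = mex{3,1,0,0} = 2
G(9) = mex{2,2,1,1,0} = 3
G(10) = mex{3,3,0,0,1} = 2
G(11) = mex{2,2,1,1,0} = 3
G(12) = mex{3,3,2,0,1} = 4
G_A(12) = 4.
Stack B, S = {1, 7}:
n :  0  1  2  3  4  5  6  7  8  9 10 11 12 13 14 15 16 17 18 19 20 21 22 23 24
G :  0  1  0  1  0  1  0  1  0  1  0  1  0  1  0  1  0  1  0  1  0  1  0  1  0
G_B(24) = 0.
Stack C, S = {1, 9}:
G(0) = 0
G(1) = mex{0} = 1
G(2) = mex{1} = 0
G(3) = mex{0} = 1
G(4) = mex{1} = 0
G(5) = mex{0} = 1
G(6) = mex{1} = 0
G(7) = mex{0} = 1
G(8) = mex{1} = 0
G(9) = mex{0,0} = 1
G(10) = mex{1,1} = 0
G(11) = mex{0,0} = 1
G(12) = mex{1,1} = 0
G(13) = mex{0,0} = 1
G(14) = mex{1,1} = 0
G(15) = mex{0,0} = 1
G(16) = mex{1,1} = 0
G(17) = mex{0,0} = 1
G(18) = mex{1,1} = 0
G(19) = mex{0,0} = 1
G(20) = mex{1,1} = 0
G_C(20) = 0.
Combined Grundy value = 4 ⊕ 0 ⊕ 0 = 4.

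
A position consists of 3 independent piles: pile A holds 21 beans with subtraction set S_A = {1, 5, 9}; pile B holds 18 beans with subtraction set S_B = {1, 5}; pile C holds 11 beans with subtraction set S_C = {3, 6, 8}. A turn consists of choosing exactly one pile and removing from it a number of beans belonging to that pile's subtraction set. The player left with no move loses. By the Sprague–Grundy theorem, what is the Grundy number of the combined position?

1

Pile A, S = {1, 5, 9}:
G(0) = 0
G(1) = mex{0} = 1
G(2) = mex{1} = 0
G(3) = mex{0} = 1
G(4) = mex{1} = 0
G(5) = mex{0,0} = 1
G(6) = mex{1,1} = 0
G(7) = mex{0,0} = 1
G(8) = mex{1,1} = 0
G(9) = mex{0,0,0} = 1
G(10) = mex{1,1,1} = 0
G(11) = mex{0,0,0} = 1
G(12) = mex{1,1,1} = 0
G(13) = mex{0,0,0} = 1
G(14) = mex{1,1,1} = 0
G(15) = mex{0,0,0} = 1
G(16) = mex{1,1,1} = 0
G(17) = mex{0,0,0} = 1
G(18) = mex{1,1,1} = 0
G(19) = mex{0,0,0} = 1
G(20) = mex{1,1,1} = 0
G(21) = mex{0,0,0} = 1
G_A(21) = 1.
Pile B, S = {1, 5}:
n :  0  1  2  3  4  5  6  7  8  9 10 11 12 13 14 15 16 17 18
G :  0  1  0  1  0  1  0  1  0  1  0  1  0  1  0  1  0  1  0
G_B(18) = 0.
Pile C, S = {3, 6, 8}:
n :  0  1  2  3  4  5  6  7  8  9 10 11
G :  0  0  0  1  1  1  2  2  2  3  3  0
G_C(11) = 0.
Combined Grundy value = 1 ⊕ 0 ⊕ 0 = 1.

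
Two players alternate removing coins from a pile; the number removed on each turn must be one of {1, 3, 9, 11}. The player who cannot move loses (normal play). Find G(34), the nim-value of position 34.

G(0) = 0
G(1) = mex{0} = 1
G(2) = mex{1} = 0
G(3) = mex{0,0} = 1
G(4) = mex{1,1} = 0
G(5) = mex{0,0} = 1
G(6) = mex{1,1} = 0
G(7) = mex{0,0} = 1
G(8) = mex{1,1} = 0
G(9) = mex{0,0,0} = 1
G(10) = mex{1,1,1} = 0
G(11) = mex{0,0,0,0} = 1
G(12) = mex{1,1,1,1} = 0
G(13) = mex{0,0,0,0} = 1
G(14) = mex{1,1,1,1} = 0
G(15) = mex{0,0,0,0} = 1
G(16) = mex{1,1,1,1} = 0
G(17) = mex{0,0,0,0} = 1
G(18) = mex{1,1,1,1} = 0
G(19) = mex{0,0,0,0} = 1
G(20) = mex{1,1,1,1} = 0
G(21) = mex{0,0,0,0} = 1
G(22) = mex{1,1,1,1} = 0
G(23) = mex{0,0,0,0} = 1
G(24) = mex{1,1,1,1} = 0
G(25) = mex{0,0,0,0} = 1
G(26) = mex{1,1,1,1} = 0
G(27) = mex{0,0,0,0} = 1
G(28) = mex{1,1,1,1} = 0
G(29) = mex{0,0,0,0} = 1
G(30) = mex{1,1,1,1} = 0
G(31) = mex{0,0,0,0} = 1
G(32) = mex{1,1,1,1} = 0
G(33) = mex{0,0,0,0} = 1
G(34) = mex{1,1,1,1} = 0

0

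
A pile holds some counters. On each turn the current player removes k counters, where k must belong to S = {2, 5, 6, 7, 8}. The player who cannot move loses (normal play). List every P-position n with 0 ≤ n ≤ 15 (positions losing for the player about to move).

0, 1, 4, 13, 14

n :  0  1  2  3  4  5  6  7  8  9 10 11 12 13 14 15
G :  0  0  1  1  0  2  1  3  2  2  3  3  4  0  0  1
P-positions are exactly the n with G(n) = 0.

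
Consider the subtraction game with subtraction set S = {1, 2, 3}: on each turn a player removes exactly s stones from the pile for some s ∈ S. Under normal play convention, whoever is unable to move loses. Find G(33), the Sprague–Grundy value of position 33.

1

G(0) = 0
G(1) = mex{0} = 1
G(2) = mex{1,0} = 2
G(3) = mex{2,1,0} = 3
G(4) = mex{3,2,1} = 0
G(5) = mex{0,3,2} = 1
G(6) = mex{1,0,3} = 2
G(7) = mex{2,1,0} = 3
G(8) = mex{3,2,1} = 0
G(9) = mex{0,3,2} = 1
G(10) = mex{1,0,3} = 2
G(11) = mex{2,1,0} = 3
G(12) = mex{3,2,1} = 0
G(13) = mex{0,3,2} = 1
G(14) = mex{1,0,3} = 2
G(15) = mex{2,1,0} = 3
G(16) = mex{3,2,1} = 0
G(17) = mex{0,3,2} = 1
G(18) = mex{1,0,3} = 2
G(19) = mex{2,1,0} = 3
G(20) = mex{3,2,1} = 0
G(21) = mex{0,3,2} = 1
G(22) = mex{1,0,3} = 2
G(23) = mex{2,1,0} = 3
G(24) = mex{3,2,1} = 0
G(25) = mex{0,3,2} = 1
G(26) = mex{1,0,3} = 2
G(27) = mex{2,1,0} = 3
G(28) = mex{3,2,1} = 0
G(29) = mex{0,3,2} = 1
G(30) = mex{1,0,3} = 2
G(31) = mex{2,1,0} = 3
G(32) = mex{3,2,1} = 0
G(33) = mex{0,3,2} = 1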